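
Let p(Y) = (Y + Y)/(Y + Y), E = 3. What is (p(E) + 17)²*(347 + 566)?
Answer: 295812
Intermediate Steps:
p(Y) = 1 (p(Y) = (2*Y)/((2*Y)) = (2*Y)*(1/(2*Y)) = 1)
(p(E) + 17)²*(347 + 566) = (1 + 17)²*(347 + 566) = 18²*913 = 324*913 = 295812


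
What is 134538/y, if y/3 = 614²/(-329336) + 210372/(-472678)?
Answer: -872646439945196/30935098535 ≈ -28209.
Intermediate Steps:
y = -92805295605/19458735226 (y = 3*(614²/(-329336) + 210372/(-472678)) = 3*(376996*(-1/329336) + 210372*(-1/472678)) = 3*(-94249/82334 - 105186/236339) = 3*(-30935098535/19458735226) = -92805295605/19458735226 ≈ -4.7693)
134538/y = 134538/(-92805295605/19458735226) = 134538*(-19458735226/92805295605) = -872646439945196/30935098535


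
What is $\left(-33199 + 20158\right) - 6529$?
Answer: $-19570$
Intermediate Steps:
$\left(-33199 + 20158\right) - 6529 = -13041 - 6529 = -19570$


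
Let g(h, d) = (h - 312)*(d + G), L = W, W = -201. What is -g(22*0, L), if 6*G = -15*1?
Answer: -63492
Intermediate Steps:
L = -201
G = -5/2 (G = (-15*1)/6 = (1/6)*(-15) = -5/2 ≈ -2.5000)
g(h, d) = (-312 + h)*(-5/2 + d) (g(h, d) = (h - 312)*(d - 5/2) = (-312 + h)*(-5/2 + d))
-g(22*0, L) = -(780 - 312*(-201) - 55*0 - 4422*0) = -(780 + 62712 - 5/2*0 - 201*0) = -(780 + 62712 + 0 + 0) = -1*63492 = -63492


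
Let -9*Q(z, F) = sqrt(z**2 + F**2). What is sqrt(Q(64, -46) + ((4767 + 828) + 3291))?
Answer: sqrt(79974 - 2*sqrt(1553))/3 ≈ 94.219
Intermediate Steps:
Q(z, F) = -sqrt(F**2 + z**2)/9 (Q(z, F) = -sqrt(z**2 + F**2)/9 = -sqrt(F**2 + z**2)/9)
sqrt(Q(64, -46) + ((4767 + 828) + 3291)) = sqrt(-sqrt((-46)**2 + 64**2)/9 + ((4767 + 828) + 3291)) = sqrt(-sqrt(2116 + 4096)/9 + (5595 + 3291)) = sqrt(-2*sqrt(1553)/9 + 8886) = sqrt(8886 - 2*sqrt(1553)/9)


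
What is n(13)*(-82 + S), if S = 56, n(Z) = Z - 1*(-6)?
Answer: -494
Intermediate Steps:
n(Z) = 6 + Z (n(Z) = Z + 6 = 6 + Z)
n(13)*(-82 + S) = (6 + 13)*(-82 + 56) = 19*(-26) = -494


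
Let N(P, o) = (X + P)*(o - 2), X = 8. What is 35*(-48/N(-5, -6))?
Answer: 70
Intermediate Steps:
N(P, o) = (-2 + o)*(8 + P) (N(P, o) = (8 + P)*(o - 2) = (8 + P)*(-2 + o) = (-2 + o)*(8 + P))
35*(-48/N(-5, -6)) = 35*(-48/(-16 - 2*(-5) + 8*(-6) - 5*(-6))) = 35*(-48/(-16 + 10 - 48 + 30)) = 35*(-48/(-24)) = 35*(-48*(-1/24)) = 35*2 = 70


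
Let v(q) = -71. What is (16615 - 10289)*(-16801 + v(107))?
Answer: -106732272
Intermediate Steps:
(16615 - 10289)*(-16801 + v(107)) = (16615 - 10289)*(-16801 - 71) = 6326*(-16872) = -106732272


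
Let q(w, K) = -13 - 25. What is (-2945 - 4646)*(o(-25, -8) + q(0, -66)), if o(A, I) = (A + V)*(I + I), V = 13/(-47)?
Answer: -130732202/47 ≈ -2.7815e+6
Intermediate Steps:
V = -13/47 (V = 13*(-1/47) = -13/47 ≈ -0.27660)
q(w, K) = -38
o(A, I) = 2*I*(-13/47 + A) (o(A, I) = (A - 13/47)*(I + I) = (-13/47 + A)*(2*I) = 2*I*(-13/47 + A))
(-2945 - 4646)*(o(-25, -8) + q(0, -66)) = (-2945 - 4646)*((2/47)*(-8)*(-13 + 47*(-25)) - 38) = -7591*((2/47)*(-8)*(-13 - 1175) - 38) = -7591*((2/47)*(-8)*(-1188) - 38) = -7591*(19008/47 - 38) = -7591*17222/47 = -130732202/47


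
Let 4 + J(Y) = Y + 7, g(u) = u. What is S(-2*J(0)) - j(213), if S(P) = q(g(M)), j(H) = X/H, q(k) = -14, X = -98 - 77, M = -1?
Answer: -2807/213 ≈ -13.178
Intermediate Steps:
X = -175
J(Y) = 3 + Y (J(Y) = -4 + (Y + 7) = -4 + (7 + Y) = 3 + Y)
j(H) = -175/H
S(P) = -14
S(-2*J(0)) - j(213) = -14 - (-175)/213 = -14 - 1*(-175/213) = -14 + 175/213 = -2807/213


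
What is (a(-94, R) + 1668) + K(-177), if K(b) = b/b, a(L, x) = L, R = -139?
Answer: 1575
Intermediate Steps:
K(b) = 1
(a(-94, R) + 1668) + K(-177) = (-94 + 1668) + 1 = 1574 + 1 = 1575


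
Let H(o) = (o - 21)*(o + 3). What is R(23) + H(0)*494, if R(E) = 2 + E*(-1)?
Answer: -31143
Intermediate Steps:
H(o) = (-21 + o)*(3 + o)
R(E) = 2 - E
R(23) + H(0)*494 = (2 - 1*23) + (-63 + 0² - 18*0)*494 = (2 - 23) + (-63 + 0 + 0)*494 = -21 - 63*494 = -21 - 31122 = -31143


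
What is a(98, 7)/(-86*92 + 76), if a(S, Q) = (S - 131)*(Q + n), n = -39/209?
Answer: 356/12407 ≈ 0.028693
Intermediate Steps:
n = -39/209 (n = -39*1/209 = -39/209 ≈ -0.18660)
a(S, Q) = (-131 + S)*(-39/209 + Q) (a(S, Q) = (S - 131)*(Q - 39/209) = (-131 + S)*(-39/209 + Q))
a(98, 7)/(-86*92 + 76) = (5109/209 - 131*7 - 39/209*98 + 7*98)/(-86*92 + 76) = (5109/209 - 917 - 3822/209 + 686)/(-7912 + 76) = -4272/19/(-7836) = -4272/19*(-1/7836) = 356/12407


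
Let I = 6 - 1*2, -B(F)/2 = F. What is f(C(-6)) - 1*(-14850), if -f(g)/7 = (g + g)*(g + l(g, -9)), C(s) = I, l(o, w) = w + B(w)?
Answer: 14122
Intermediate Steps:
B(F) = -2*F
l(o, w) = -w (l(o, w) = w - 2*w = -w)
I = 4 (I = 6 - 2 = 4)
C(s) = 4
f(g) = -14*g*(9 + g) (f(g) = -7*(g + g)*(g - 1*(-9)) = -7*2*g*(g + 9) = -7*2*g*(9 + g) = -14*g*(9 + g))
f(C(-6)) - 1*(-14850) = -14*4*(9 + 4) - 1*(-14850) = -14*4*13 + 14850 = -728 + 14850 = 14122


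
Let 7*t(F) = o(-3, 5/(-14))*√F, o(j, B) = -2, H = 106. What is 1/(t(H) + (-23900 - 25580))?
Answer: -303065/14995656147 + 7*√106/59982624588 ≈ -2.0209e-5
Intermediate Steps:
t(F) = -2*√F/7 (t(F) = (-2*√F)/7 = -2*√F/7)
1/(t(H) + (-23900 - 25580)) = 1/(-2*√106/7 + (-23900 - 25580)) = 1/(-2*√106/7 - 49480) = 1/(-49480 - 2*√106/7)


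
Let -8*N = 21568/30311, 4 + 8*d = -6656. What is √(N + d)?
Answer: I*√3059786754754/60622 ≈ 28.855*I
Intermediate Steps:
d = -1665/2 (d = -½ + (⅛)*(-6656) = -½ - 832 = -1665/2 ≈ -832.50)
N = -2696/30311 ≈ -0.088945
√(N + d) = √(-2696/30311 - 1665/2) = √(-50473207/60622) = I*√3059786754754/60622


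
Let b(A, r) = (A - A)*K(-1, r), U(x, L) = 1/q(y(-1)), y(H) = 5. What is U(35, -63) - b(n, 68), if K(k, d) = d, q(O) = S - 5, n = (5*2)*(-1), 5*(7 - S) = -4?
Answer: 5/14 ≈ 0.35714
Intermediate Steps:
S = 39/5 (S = 7 - ⅕*(-4) = 7 + ⅘ = 39/5 ≈ 7.8000)
n = -10 (n = 10*(-1) = -10)
q(O) = 14/5 (q(O) = 39/5 - 5 = 14/5)
U(x, L) = 5/14 (U(x, L) = 1/(14/5) = 5/14)
b(A, r) = 0 (b(A, r) = (A - A)*r = 0*r = 0)
U(35, -63) - b(n, 68) = 5/14 - 1*0 = 5/14 + 0 = 5/14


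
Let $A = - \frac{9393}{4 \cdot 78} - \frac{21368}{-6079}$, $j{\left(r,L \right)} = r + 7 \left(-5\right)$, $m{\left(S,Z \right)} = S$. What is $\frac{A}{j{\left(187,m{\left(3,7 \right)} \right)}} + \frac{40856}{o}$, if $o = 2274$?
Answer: $\frac{1943951889547}{109262097984} \approx 17.792$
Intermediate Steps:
$j{\left(r,L \right)} = -35 + r$ ($j{\left(r,L \right)} = r - 35 = -35 + r$)
$A = - \frac{16811077}{632216}$ ($A = - \frac{9393}{312} - - \frac{21368}{6079} = \left(-9393\right) \frac{1}{312} + \frac{21368}{6079} = - \frac{3131}{104} + \frac{21368}{6079} = - \frac{16811077}{632216} \approx -26.591$)
$\frac{A}{j{\left(187,m{\left(3,7 \right)} \right)}} + \frac{40856}{o} = - \frac{16811077}{632216 \left(-35 + 187\right)} + \frac{40856}{2274} = - \frac{16811077}{632216 \cdot 152} + 40856 \cdot \frac{1}{2274} = \left(- \frac{16811077}{632216}\right) \frac{1}{152} + \frac{20428}{1137} = - \frac{16811077}{96096832} + \frac{20428}{1137} = \frac{1943951889547}{109262097984}$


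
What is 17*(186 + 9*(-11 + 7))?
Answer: 2550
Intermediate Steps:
17*(186 + 9*(-11 + 7)) = 17*(186 + 9*(-4)) = 17*(186 - 36) = 17*150 = 2550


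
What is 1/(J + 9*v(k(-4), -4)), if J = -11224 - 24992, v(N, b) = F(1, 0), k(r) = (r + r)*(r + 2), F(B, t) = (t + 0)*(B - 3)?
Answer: -1/36216 ≈ -2.7612e-5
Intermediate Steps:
F(B, t) = t*(-3 + B)
k(r) = 2*r*(2 + r) (k(r) = (2*r)*(2 + r) = 2*r*(2 + r))
v(N, b) = 0 (v(N, b) = 0*(-3 + 1) = 0*(-2) = 0)
J = -36216
1/(J + 9*v(k(-4), -4)) = 1/(-36216 + 9*0) = 1/(-36216 + 0) = 1/(-36216) = -1/36216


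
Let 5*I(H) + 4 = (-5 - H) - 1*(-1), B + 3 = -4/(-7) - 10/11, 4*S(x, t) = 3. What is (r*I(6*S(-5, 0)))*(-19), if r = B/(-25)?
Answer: 4883/770 ≈ 6.3416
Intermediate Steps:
S(x, t) = ¾ (S(x, t) = (¼)*3 = ¾)
B = -257/77 (B = -3 + (-4/(-7) - 10/11) = -3 + (-4*(-⅐) - 10*1/11) = -3 + (4/7 - 10/11) = -3 - 26/77 = -257/77 ≈ -3.3377)
I(H) = -8/5 - H/5 (I(H) = -⅘ + ((-5 - H) - 1*(-1))/5 = -⅘ + ((-5 - H) + 1)/5 = -⅘ + (-4 - H)/5 = -⅘ + (-⅘ - H/5) = -8/5 - H/5)
r = 257/1925 (r = -257/77/(-25) = -257/77*(-1/25) = 257/1925 ≈ 0.13351)
(r*I(6*S(-5, 0)))*(-19) = (257*(-8/5 - 6*3/(5*4))/1925)*(-19) = (257*(-8/5 - ⅕*9/2)/1925)*(-19) = (257*(-8/5 - 9/10)/1925)*(-19) = ((257/1925)*(-5/2))*(-19) = -257/770*(-19) = 4883/770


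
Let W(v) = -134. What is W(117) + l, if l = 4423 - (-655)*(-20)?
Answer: -8811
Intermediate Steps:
l = -8677 (l = 4423 - 1*13100 = 4423 - 13100 = -8677)
W(117) + l = -134 - 8677 = -8811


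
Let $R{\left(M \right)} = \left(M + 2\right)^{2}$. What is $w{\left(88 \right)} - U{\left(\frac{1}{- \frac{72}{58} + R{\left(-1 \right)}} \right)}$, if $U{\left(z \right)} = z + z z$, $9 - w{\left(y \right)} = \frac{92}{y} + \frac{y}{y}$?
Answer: $- \frac{6539}{1078} \approx -6.0659$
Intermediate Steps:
$R{\left(M \right)} = \left(2 + M\right)^{2}$
$w{\left(y \right)} = 8 - \frac{92}{y}$ ($w{\left(y \right)} = 9 - \left(\frac{92}{y} + \frac{y}{y}\right) = 9 - \left(\frac{92}{y} + 1\right) = 9 - \left(1 + \frac{92}{y}\right) = 8 - \frac{92}{y}$)
$U{\left(z \right)} = z + z^{2}$
$w{\left(88 \right)} - U{\left(\frac{1}{- \frac{72}{58} + R{\left(-1 \right)}} \right)} = \left(8 - \frac{92}{88}\right) - \frac{1 + \frac{1}{- \frac{72}{58} + \left(2 - 1\right)^{2}}}{- \frac{72}{58} + \left(2 - 1\right)^{2}} = \left(8 - \frac{23}{22}\right) - \frac{1 + \frac{1}{\left(-72\right) \frac{1}{58} + 1^{2}}}{\left(-72\right) \frac{1}{58} + 1^{2}} = \left(8 - \frac{23}{22}\right) - \frac{1 + \frac{1}{- \frac{36}{29} + 1}}{- \frac{36}{29} + 1} = \frac{153}{22} - \frac{1 + \frac{1}{- \frac{7}{29}}}{- \frac{7}{29}} = \frac{153}{22} - - \frac{29 \left(1 - \frac{29}{7}\right)}{7} = \frac{153}{22} - \left(- \frac{29}{7}\right) \left(- \frac{22}{7}\right) = \frac{153}{22} - \frac{638}{49} = - \frac{6539}{1078}$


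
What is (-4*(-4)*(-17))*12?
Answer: -3264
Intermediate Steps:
(-4*(-4)*(-17))*12 = (16*(-17))*12 = -272*12 = -3264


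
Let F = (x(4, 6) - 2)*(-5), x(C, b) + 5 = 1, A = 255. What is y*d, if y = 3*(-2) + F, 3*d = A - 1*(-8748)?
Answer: 72024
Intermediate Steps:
x(C, b) = -4 (x(C, b) = -5 + 1 = -4)
F = 30 (F = (-4 - 2)*(-5) = -6*(-5) = 30)
d = 3001 (d = (255 - 1*(-8748))/3 = (255 + 8748)/3 = (⅓)*9003 = 3001)
y = 24 (y = 3*(-2) + 30 = -6 + 30 = 24)
y*d = 24*3001 = 72024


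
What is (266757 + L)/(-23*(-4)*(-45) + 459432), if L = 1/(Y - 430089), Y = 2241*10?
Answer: 54375613501/92806493634 ≈ 0.58590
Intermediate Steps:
Y = 22410
L = -1/407679 (L = 1/(22410 - 430089) = 1/(-407679) = -1/407679 ≈ -2.4529e-6)
(266757 + L)/(-23*(-4)*(-45) + 459432) = (266757 - 1/407679)/(-23*(-4)*(-45) + 459432) = 108751227002/(407679*(92*(-45) + 459432)) = 108751227002/(407679*(-4140 + 459432)) = (108751227002/407679)/455292 = (108751227002/407679)*(1/455292) = 54375613501/92806493634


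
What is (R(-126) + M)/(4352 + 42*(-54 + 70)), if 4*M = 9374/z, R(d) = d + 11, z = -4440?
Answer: -1025887/44613120 ≈ -0.022995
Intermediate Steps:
R(d) = 11 + d
M = -4687/8880 (M = (9374/(-4440))/4 = (9374*(-1/4440))/4 = (¼)*(-4687/2220) = -4687/8880 ≈ -0.52781)
(R(-126) + M)/(4352 + 42*(-54 + 70)) = ((11 - 126) - 4687/8880)/(4352 + 42*(-54 + 70)) = (-115 - 4687/8880)/(4352 + 42*16) = -1025887/(8880*(4352 + 672)) = -1025887/8880/5024 = -1025887/8880*1/5024 = -1025887/44613120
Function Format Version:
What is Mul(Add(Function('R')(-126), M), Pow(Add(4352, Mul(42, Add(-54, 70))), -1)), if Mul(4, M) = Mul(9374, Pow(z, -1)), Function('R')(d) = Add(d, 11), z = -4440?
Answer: Rational(-1025887, 44613120) ≈ -0.022995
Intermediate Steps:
Function('R')(d) = Add(11, d)
M = Rational(-4687, 8880) (M = Mul(Rational(1, 4), Mul(9374, Pow(-4440, -1))) = Mul(Rational(1, 4), Mul(9374, Rational(-1, 4440))) = Mul(Rational(1, 4), Rational(-4687, 2220)) = Rational(-4687, 8880) ≈ -0.52781)
Mul(Add(Function('R')(-126), M), Pow(Add(4352, Mul(42, Add(-54, 70))), -1)) = Mul(Add(Add(11, -126), Rational(-4687, 8880)), Pow(Add(4352, Mul(42, Add(-54, 70))), -1)) = Mul(Add(-115, Rational(-4687, 8880)), Pow(Add(4352, Mul(42, 16)), -1)) = Mul(Rational(-1025887, 8880), Pow(Add(4352, 672), -1)) = Mul(Rational(-1025887, 8880), Pow(5024, -1)) = Mul(Rational(-1025887, 8880), Rational(1, 5024)) = Rational(-1025887, 44613120)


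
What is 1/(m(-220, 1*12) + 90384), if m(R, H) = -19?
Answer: 1/90365 ≈ 1.1066e-5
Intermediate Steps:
1/(m(-220, 1*12) + 90384) = 1/(-19 + 90384) = 1/90365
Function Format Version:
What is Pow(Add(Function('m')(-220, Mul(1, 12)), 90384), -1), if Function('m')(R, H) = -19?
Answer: Rational(1, 90365) ≈ 1.1066e-5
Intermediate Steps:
Pow(Add(Function('m')(-220, Mul(1, 12)), 90384), -1) = Pow(Add(-19, 90384), -1) = Pow(90365, -1) = Rational(1, 90365)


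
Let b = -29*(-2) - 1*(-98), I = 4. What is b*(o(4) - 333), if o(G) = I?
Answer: -51324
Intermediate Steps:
b = 156 (b = 58 + 98 = 156)
o(G) = 4
b*(o(4) - 333) = 156*(4 - 333) = 156*(-329) = -51324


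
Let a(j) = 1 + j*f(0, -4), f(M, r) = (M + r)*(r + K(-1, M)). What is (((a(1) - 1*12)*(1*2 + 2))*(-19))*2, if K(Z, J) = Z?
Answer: -1368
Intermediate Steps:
f(M, r) = (-1 + r)*(M + r) (f(M, r) = (M + r)*(r - 1) = (M + r)*(-1 + r) = (-1 + r)*(M + r))
a(j) = 1 + 20*j (a(j) = 1 + j*((-4)² - 1*0 - 1*(-4) + 0*(-4)) = 1 + j*(16 + 0 + 4 + 0) = 1 + j*20 = 1 + 20*j)
(((a(1) - 1*12)*(1*2 + 2))*(-19))*2 = ((((1 + 20*1) - 1*12)*(1*2 + 2))*(-19))*2 = ((((1 + 20) - 12)*(2 + 2))*(-19))*2 = (((21 - 12)*4)*(-19))*2 = ((9*4)*(-19))*2 = (36*(-19))*2 = -684*2 = -1368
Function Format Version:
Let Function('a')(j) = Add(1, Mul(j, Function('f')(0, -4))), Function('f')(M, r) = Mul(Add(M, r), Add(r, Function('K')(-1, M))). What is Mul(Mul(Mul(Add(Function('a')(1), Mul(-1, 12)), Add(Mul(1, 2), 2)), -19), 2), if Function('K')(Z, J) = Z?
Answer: -1368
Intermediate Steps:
Function('f')(M, r) = Mul(Add(-1, r), Add(M, r)) (Function('f')(M, r) = Mul(Add(M, r), Add(r, -1)) = Mul(Add(M, r), Add(-1, r)) = Mul(Add(-1, r), Add(M, r)))
Function('a')(j) = Add(1, Mul(20, j)) (Function('a')(j) = Add(1, Mul(j, Add(Pow(-4, 2), Mul(-1, 0), Mul(-1, -4), Mul(0, -4)))) = Add(1, Mul(j, Add(16, 0, 4, 0))) = Add(1, Mul(j, 20)) = Add(1, Mul(20, j)))
Mul(Mul(Mul(Add(Function('a')(1), Mul(-1, 12)), Add(Mul(1, 2), 2)), -19), 2) = Mul(Mul(Mul(Add(Add(1, Mul(20, 1)), Mul(-1, 12)), Add(Mul(1, 2), 2)), -19), 2) = Mul(Mul(Mul(Add(Add(1, 20), -12), Add(2, 2)), -19), 2) = Mul(Mul(Mul(Add(21, -12), 4), -19), 2) = Mul(Mul(Mul(9, 4), -19), 2) = Mul(Mul(36, -19), 2) = Mul(-684, 2) = -1368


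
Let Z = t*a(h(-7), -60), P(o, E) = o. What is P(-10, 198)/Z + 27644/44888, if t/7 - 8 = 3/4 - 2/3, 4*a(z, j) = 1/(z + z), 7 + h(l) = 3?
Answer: 47785049/7619738 ≈ 6.2712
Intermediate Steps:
h(l) = -4 (h(l) = -7 + 3 = -4)
a(z, j) = 1/(8*z) (a(z, j) = 1/(4*(z + z)) = 1/(4*((2*z))) = (1/(2*z))/4 = 1/(8*z))
t = 679/12 (t = 56 + 7*(3/4 - 2/3) = 56 + 7*(3*(¼) - 2*⅓) = 56 + 7*(¾ - ⅔) = 56 + 7*(1/12) = 56 + 7/12 = 679/12 ≈ 56.583)
Z = -679/384 (Z = 679*((⅛)/(-4))/12 = 679*((⅛)*(-¼))/12 = (679/12)*(-1/32) = -679/384 ≈ -1.7682)
P(-10, 198)/Z + 27644/44888 = -10/(-679/384) + 27644/44888 = -10*(-384/679) + 27644*(1/44888) = 3840/679 + 6911/11222 = 47785049/7619738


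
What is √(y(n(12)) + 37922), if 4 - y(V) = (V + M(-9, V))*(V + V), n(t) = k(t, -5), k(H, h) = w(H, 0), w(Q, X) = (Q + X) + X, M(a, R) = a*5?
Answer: 9*√478 ≈ 196.77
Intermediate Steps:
M(a, R) = 5*a
w(Q, X) = Q + 2*X
k(H, h) = H (k(H, h) = H + 2*0 = H + 0 = H)
n(t) = t
y(V) = 4 - 2*V*(-45 + V) (y(V) = 4 - (V + 5*(-9))*(V + V) = 4 - (V - 45)*2*V = 4 - (-45 + V)*2*V = 4 - 2*V*(-45 + V))
√(y(n(12)) + 37922) = √((4 - 2*12² + 90*12) + 37922) = √((4 - 2*144 + 1080) + 37922) = √((4 - 288 + 1080) + 37922) = √(796 + 37922) = √38718 = 9*√478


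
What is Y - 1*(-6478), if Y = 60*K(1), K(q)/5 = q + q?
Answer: 7078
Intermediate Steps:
K(q) = 10*q (K(q) = 5*(q + q) = 5*(2*q) = 10*q)
Y = 600 (Y = 60*(10*1) = 60*10 = 600)
Y - 1*(-6478) = 600 - 1*(-6478) = 600 + 6478 = 7078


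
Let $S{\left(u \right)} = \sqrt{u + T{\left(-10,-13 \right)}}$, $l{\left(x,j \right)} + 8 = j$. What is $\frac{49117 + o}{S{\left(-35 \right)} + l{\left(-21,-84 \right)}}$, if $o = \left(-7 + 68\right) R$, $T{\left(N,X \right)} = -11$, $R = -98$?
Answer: $- \frac{86278}{185} - \frac{43139 i \sqrt{46}}{8510} \approx -466.37 - 34.381 i$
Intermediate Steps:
$o = -5978$ ($o = \left(-7 + 68\right) \left(-98\right) = 61 \left(-98\right) = -5978$)
$l{\left(x,j \right)} = -8 + j$
$S{\left(u \right)} = \sqrt{-11 + u}$ ($S{\left(u \right)} = \sqrt{u - 11} = \sqrt{-11 + u}$)
$\frac{49117 + o}{S{\left(-35 \right)} + l{\left(-21,-84 \right)}} = \frac{49117 - 5978}{\sqrt{-11 - 35} - 92} = \frac{43139}{\sqrt{-46} - 92} = \frac{43139}{i \sqrt{46} - 92} = \frac{43139}{-92 + i \sqrt{46}}$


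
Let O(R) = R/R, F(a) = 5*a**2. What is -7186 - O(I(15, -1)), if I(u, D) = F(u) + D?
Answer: -7187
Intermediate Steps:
I(u, D) = D + 5*u**2 (I(u, D) = 5*u**2 + D = D + 5*u**2)
O(R) = 1
-7186 - O(I(15, -1)) = -7186 - 1*1 = -7186 - 1 = -7187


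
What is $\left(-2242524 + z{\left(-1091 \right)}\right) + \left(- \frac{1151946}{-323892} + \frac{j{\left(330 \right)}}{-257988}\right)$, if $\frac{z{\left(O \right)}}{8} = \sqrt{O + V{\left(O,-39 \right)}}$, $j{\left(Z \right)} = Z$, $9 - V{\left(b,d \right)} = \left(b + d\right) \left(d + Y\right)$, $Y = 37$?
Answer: $- \frac{433762887525238}{193426503} + 8 i \sqrt{3342} \approx -2.2425 \cdot 10^{6} + 462.48 i$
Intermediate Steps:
$V{\left(b,d \right)} = 9 - \left(37 + d\right) \left(b + d\right)$ ($V{\left(b,d \right)} = 9 - \left(b + d\right) \left(d + 37\right) = 9 - \left(b + d\right) \left(37 + d\right) = 9 - \left(37 + d\right) \left(b + d\right)$)
$z{\left(O \right)} = 8 \sqrt{-69 + 3 O}$ ($z{\left(O \right)} = 8 \sqrt{O - \left(69 + 37 O + O \left(-39\right)\right)} = 8 \sqrt{O + \left(9 - 1521 - 37 O + 1443 + 39 O\right)} = 8 \sqrt{O + \left(-69 + 2 O\right)} = 8 \sqrt{-69 + 3 O}$)
$\left(-2242524 + z{\left(-1091 \right)}\right) + \left(- \frac{1151946}{-323892} + \frac{j{\left(330 \right)}}{-257988}\right) = \left(-2242524 + 8 \sqrt{-69 + 3 \left(-1091\right)}\right) + \left(- \frac{1151946}{-323892} + \frac{330}{-257988}\right) = \left(-2242524 + 8 \sqrt{-69 - 3273}\right) + \left(\left(-1151946\right) \left(- \frac{1}{323892}\right) + 330 \left(- \frac{1}{257988}\right)\right) = \left(-2242524 + 8 \sqrt{-3342}\right) + \left(\frac{63997}{17994} - \frac{55}{42998}\right) = \left(-2242524 + 8 i \sqrt{3342}\right) + \frac{687688334}{193426503} = - \frac{433762887525238}{193426503} + 8 i \sqrt{3342}$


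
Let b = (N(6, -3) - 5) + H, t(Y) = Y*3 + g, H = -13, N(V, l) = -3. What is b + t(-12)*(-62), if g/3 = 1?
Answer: 2025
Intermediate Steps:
g = 3 (g = 3*1 = 3)
t(Y) = 3 + 3*Y (t(Y) = Y*3 + 3 = 3*Y + 3 = 3 + 3*Y)
b = -21 (b = (-3 - 5) - 13 = -8 - 13 = -21)
b + t(-12)*(-62) = -21 + (3 + 3*(-12))*(-62) = -21 + (3 - 36)*(-62) = -21 - 33*(-62) = -21 + 2046 = 2025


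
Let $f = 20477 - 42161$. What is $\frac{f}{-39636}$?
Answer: $\frac{1807}{3303} \approx 0.54708$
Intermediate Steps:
$f = -21684$
$\frac{f}{-39636} = - \frac{21684}{-39636} = \left(-21684\right) \left(- \frac{1}{39636}\right) = \frac{1807}{3303}$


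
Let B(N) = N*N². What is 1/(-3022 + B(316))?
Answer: 1/31551474 ≈ 3.1694e-8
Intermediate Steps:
B(N) = N³
1/(-3022 + B(316)) = 1/(-3022 + 316³) = 1/(-3022 + 31554496) = 1/31551474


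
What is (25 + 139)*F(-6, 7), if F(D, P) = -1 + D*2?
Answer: -2132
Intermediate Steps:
F(D, P) = -1 + 2*D
(25 + 139)*F(-6, 7) = (25 + 139)*(-1 + 2*(-6)) = 164*(-1 - 12) = 164*(-13) = -2132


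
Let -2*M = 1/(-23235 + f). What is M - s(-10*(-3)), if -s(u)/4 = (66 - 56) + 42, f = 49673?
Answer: 10998207/52876 ≈ 208.00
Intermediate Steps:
M = -1/52876 (M = -1/(2*(-23235 + 49673)) = -½/26438 = -½*1/26438 = -1/52876 ≈ -1.8912e-5)
s(u) = -208 (s(u) = -4*((66 - 56) + 42) = -4*(10 + 42) = -4*52 = -208)
M - s(-10*(-3)) = -1/52876 - 1*(-208) = -1/52876 + 208 = 10998207/52876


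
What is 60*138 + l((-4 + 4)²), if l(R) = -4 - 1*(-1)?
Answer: 8277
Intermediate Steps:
l(R) = -3 (l(R) = -4 + 1 = -3)
60*138 + l((-4 + 4)²) = 60*138 - 3 = 8280 - 3 = 8277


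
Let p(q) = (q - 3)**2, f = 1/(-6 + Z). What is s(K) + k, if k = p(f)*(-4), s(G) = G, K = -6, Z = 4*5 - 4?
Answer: -991/25 ≈ -39.640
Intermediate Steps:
Z = 16 (Z = 20 - 4 = 16)
f = 1/10 (f = 1/(-6 + 16) = 1/10 ≈ 0.10000)
p(q) = (-3 + q)**2
k = -841/25 (k = (-3 + 1/10)**2*(-4) = (-29/10)**2*(-4) = (841/100)*(-4) = -841/25 ≈ -33.640)
s(K) + k = -6 - 841/25 = -991/25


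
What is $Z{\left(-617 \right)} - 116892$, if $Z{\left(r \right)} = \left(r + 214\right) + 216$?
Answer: $-117079$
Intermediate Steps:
$Z{\left(r \right)} = 430 + r$ ($Z{\left(r \right)} = \left(214 + r\right) + 216 = 430 + r$)
$Z{\left(-617 \right)} - 116892 = \left(430 - 617\right) - 116892 = -187 - 116892 = -117079$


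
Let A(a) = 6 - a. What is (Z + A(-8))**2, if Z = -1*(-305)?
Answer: 101761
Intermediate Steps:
Z = 305
(Z + A(-8))**2 = (305 + (6 - 1*(-8)))**2 = (305 + (6 + 8))**2 = (305 + 14)**2 = 319**2 = 101761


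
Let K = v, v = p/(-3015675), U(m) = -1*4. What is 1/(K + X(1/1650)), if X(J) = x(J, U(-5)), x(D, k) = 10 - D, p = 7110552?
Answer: 7371650/56330683 ≈ 0.13086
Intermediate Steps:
U(m) = -4
X(J) = 10 - J
v = -2370184/1005225 (v = 7110552/(-3015675) = 7110552*(-1/3015675) = -2370184/1005225 ≈ -2.3579)
K = -2370184/1005225 ≈ -2.3579
1/(K + X(1/1650)) = 1/(-2370184/1005225 + (10 - 1/1650)) = 1/(-2370184/1005225 + 16499/1650) = 1/(56330683/7371650) = 7371650/56330683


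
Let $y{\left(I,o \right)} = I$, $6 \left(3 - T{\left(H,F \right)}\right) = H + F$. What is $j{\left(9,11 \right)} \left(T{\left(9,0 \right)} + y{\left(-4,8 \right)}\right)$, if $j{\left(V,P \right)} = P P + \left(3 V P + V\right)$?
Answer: $- \frac{2135}{2} \approx -1067.5$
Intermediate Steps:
$T{\left(H,F \right)} = 3 - \frac{F}{6} - \frac{H}{6}$ ($T{\left(H,F \right)} = 3 - \frac{H + F}{6} = 3 - \frac{F + H}{6} = 3 - \left(\frac{F}{6} + \frac{H}{6}\right) = 3 - \frac{F}{6} - \frac{H}{6}$)
$j{\left(V,P \right)} = V + P^{2} + 3 P V$ ($j{\left(V,P \right)} = P^{2} + \left(3 P V + V\right) = P^{2} + \left(V + 3 P V\right) = V + P^{2} + 3 P V$)
$j{\left(9,11 \right)} \left(T{\left(9,0 \right)} + y{\left(-4,8 \right)}\right) = \left(9 + 11^{2} + 3 \cdot 11 \cdot 9\right) \left(\left(3 - 0 - \frac{3}{2}\right) - 4\right) = \left(9 + 121 + 297\right) \left(\left(3 + 0 - \frac{3}{2}\right) - 4\right) = 427 \left(\frac{3}{2} - 4\right) = 427 \left(- \frac{5}{2}\right) = - \frac{2135}{2}$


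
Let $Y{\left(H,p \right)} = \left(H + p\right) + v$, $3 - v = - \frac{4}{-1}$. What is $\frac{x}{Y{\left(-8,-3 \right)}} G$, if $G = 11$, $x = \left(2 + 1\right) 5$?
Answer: $- \frac{55}{4} \approx -13.75$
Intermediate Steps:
$x = 15$ ($x = 3 \cdot 5 = 15$)
$v = -1$ ($v = 3 - - \frac{4}{-1} = 3 - \left(-4\right) \left(-1\right) = 3 - 4 = -1$)
$Y{\left(H,p \right)} = -1 + H + p$ ($Y{\left(H,p \right)} = \left(H + p\right) - 1 = -1 + H + p$)
$\frac{x}{Y{\left(-8,-3 \right)}} G = \frac{15}{-1 - 8 - 3} \cdot 11 = \frac{15}{-12} \cdot 11 = 15 \left(- \frac{1}{12}\right) 11 = \left(- \frac{5}{4}\right) 11 = - \frac{55}{4}$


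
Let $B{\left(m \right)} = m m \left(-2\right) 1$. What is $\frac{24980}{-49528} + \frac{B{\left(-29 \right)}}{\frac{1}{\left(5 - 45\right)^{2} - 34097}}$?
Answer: $\frac{676799544183}{12382} \approx 5.466 \cdot 10^{7}$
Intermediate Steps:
$B{\left(m \right)} = - 2 m^{2}$ ($B{\left(m \right)} = m \left(- 2 m\right) 1 = - 2 m^{2} \cdot 1 = - 2 m^{2}$)
$\frac{24980}{-49528} + \frac{B{\left(-29 \right)}}{\frac{1}{\left(5 - 45\right)^{2} - 34097}} = \frac{24980}{-49528} + \frac{\left(-2\right) \left(-29\right)^{2}}{\frac{1}{\left(5 - 45\right)^{2} - 34097}} = 24980 \left(- \frac{1}{49528}\right) + \frac{\left(-2\right) 841}{\frac{1}{\left(-40\right)^{2} - 34097}} = - \frac{6245}{12382} - \frac{1682}{\frac{1}{1600 - 34097}} = - \frac{6245}{12382} - \frac{1682}{\frac{1}{-32497}} = - \frac{6245}{12382} - \frac{1682}{- \frac{1}{32497}} = - \frac{6245}{12382} - -54659954 = - \frac{6245}{12382} + 54659954 = \frac{676799544183}{12382}$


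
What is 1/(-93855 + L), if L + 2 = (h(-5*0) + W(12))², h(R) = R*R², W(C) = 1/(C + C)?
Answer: -576/54061631 ≈ -1.0655e-5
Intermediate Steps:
W(C) = 1/(2*C)
h(R) = R³
L = -1151/576 (L = -2 + ((-5*0)³ + (½)/12)² = -2 + (0³ + (½)*(1/12))² = -2 + (0 + 1/24)² = -2 + (1/24)² = -2 + 1/576 = -1151/576 ≈ -1.9983)
1/(-93855 + L) = 1/(-93855 - 1151/576) = 1/(-54061631/576) = -576/54061631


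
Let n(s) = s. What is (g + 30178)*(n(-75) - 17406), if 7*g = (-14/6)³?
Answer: -4747589039/9 ≈ -5.2751e+8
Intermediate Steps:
g = -49/27 (g = (-14/6)³/7 = (-14*⅙)³/7 = (-7/3)³/7 = (⅐)*(-343/27) = -49/27 ≈ -1.8148)
(g + 30178)*(n(-75) - 17406) = (-49/27 + 30178)*(-75 - 17406) = (814757/27)*(-17481) = -4747589039/9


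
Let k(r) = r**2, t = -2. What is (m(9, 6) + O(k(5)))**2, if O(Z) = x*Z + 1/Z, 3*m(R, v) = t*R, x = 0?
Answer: 22201/625 ≈ 35.522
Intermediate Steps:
m(R, v) = -2*R/3 (m(R, v) = (-2*R)/3 = -2*R/3)
O(Z) = 1/Z (O(Z) = 0*Z + 1/Z = 0 + 1/Z = 1/Z)
(m(9, 6) + O(k(5)))**2 = (-2/3*9 + 1/(5**2))**2 = (-6 + 1/25)**2 = (-149/25)**2 = 22201/625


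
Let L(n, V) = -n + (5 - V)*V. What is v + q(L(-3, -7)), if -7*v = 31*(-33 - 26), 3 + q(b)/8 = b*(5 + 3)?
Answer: -34627/7 ≈ -4946.7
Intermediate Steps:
L(n, V) = -n + V*(5 - V)
q(b) = -24 + 64*b (q(b) = -24 + 8*(b*(5 + 3)) = -24 + 8*(b*8) = -24 + 8*(8*b) = -24 + 64*b)
v = 1829/7 (v = -31*(-33 - 26)/7 = -31*(-59)/7 = -1/7*(-1829) = 1829/7 ≈ 261.29)
v + q(L(-3, -7)) = 1829/7 + (-24 + 64*(-1*(-3) - 1*(-7)**2 + 5*(-7))) = 1829/7 + (-24 + 64*(3 - 1*49 - 35)) = 1829/7 + (-24 + 64*(3 - 49 - 35)) = 1829/7 + (-24 + 64*(-81)) = 1829/7 + (-24 - 5184) = 1829/7 - 5208 = -34627/7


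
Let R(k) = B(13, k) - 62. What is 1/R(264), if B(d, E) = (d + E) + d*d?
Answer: 1/384 ≈ 0.0026042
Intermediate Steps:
B(d, E) = E + d + d² (B(d, E) = (E + d) + d² = E + d + d²)
R(k) = 120 + k (R(k) = (k + 13 + 13²) - 62 = (k + 13 + 169) - 62 = (182 + k) - 62 = 120 + k)
1/R(264) = 1/(120 + 264) = 1/384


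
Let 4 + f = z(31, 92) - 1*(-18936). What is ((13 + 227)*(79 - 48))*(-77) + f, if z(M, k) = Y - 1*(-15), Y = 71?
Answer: -553862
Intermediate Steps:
z(M, k) = 86 (z(M, k) = 71 - 1*(-15) = 71 + 15 = 86)
f = 19018 (f = -4 + (86 - 1*(-18936)) = -4 + (86 + 18936) = -4 + 19022 = 19018)
((13 + 227)*(79 - 48))*(-77) + f = ((13 + 227)*(79 - 48))*(-77) + 19018 = (240*31)*(-77) + 19018 = 7440*(-77) + 19018 = -572880 + 19018 = -553862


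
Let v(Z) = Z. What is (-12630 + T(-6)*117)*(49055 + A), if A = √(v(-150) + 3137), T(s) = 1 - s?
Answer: -579388605 - 11811*√2987 ≈ -5.8003e+8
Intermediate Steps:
A = √2987 (A = √(-150 + 3137) = √2987 ≈ 54.653)
(-12630 + T(-6)*117)*(49055 + A) = (-12630 + (1 - 1*(-6))*117)*(49055 + √2987) = (-12630 + (1 + 6)*117)*(49055 + √2987) = (-12630 + 7*117)*(49055 + √2987) = (-12630 + 819)*(49055 + √2987) = -11811*(49055 + √2987) = -579388605 - 11811*√2987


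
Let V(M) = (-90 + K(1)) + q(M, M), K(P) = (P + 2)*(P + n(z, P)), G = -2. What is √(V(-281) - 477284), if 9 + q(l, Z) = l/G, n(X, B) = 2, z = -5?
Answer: I*√1908934/2 ≈ 690.82*I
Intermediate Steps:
q(l, Z) = -9 - l/2 (q(l, Z) = -9 + l/(-2) = -9 + l*(-½) = -9 - l/2)
K(P) = (2 + P)² (K(P) = (P + 2)*(P + 2) = (2 + P)*(2 + P) = (2 + P)²)
V(M) = -90 - M/2 (V(M) = (-90 + (4 + 1² + 4*1)) + (-9 - M/2) = (-90 + (4 + 1 + 4)) + (-9 - M/2) = (-90 + 9) + (-9 - M/2) = -81 + (-9 - M/2) = -90 - M/2)
√(V(-281) - 477284) = √((-90 - ½*(-281)) - 477284) = √((-90 + 281/2) - 477284) = √(101/2 - 477284) = √(-954467/2) = I*√1908934/2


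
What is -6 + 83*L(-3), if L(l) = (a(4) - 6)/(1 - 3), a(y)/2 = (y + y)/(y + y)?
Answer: 160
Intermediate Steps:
a(y) = 2 (a(y) = 2*((y + y)/(y + y)) = 2*((2*y)/((2*y))) = 2*((2*y)*(1/(2*y))) = 2*1 = 2)
L(l) = 2 (L(l) = (2 - 6)/(1 - 3) = -4/(-2) = -4*(-½) = 2)
-6 + 83*L(-3) = -6 + 83*2 = -6 + 166 = 160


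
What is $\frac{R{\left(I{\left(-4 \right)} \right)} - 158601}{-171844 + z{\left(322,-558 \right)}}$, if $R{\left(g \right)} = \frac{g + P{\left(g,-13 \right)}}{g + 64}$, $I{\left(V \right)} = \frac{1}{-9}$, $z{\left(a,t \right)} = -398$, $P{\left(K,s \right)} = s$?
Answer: $\frac{91195693}{99039150} \approx 0.9208$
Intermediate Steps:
$I{\left(V \right)} = - \frac{1}{9}$
$R{\left(g \right)} = \frac{-13 + g}{64 + g}$ ($R{\left(g \right)} = \frac{g - 13}{g + 64} = \frac{-13 + g}{64 + g}$)
$\frac{R{\left(I{\left(-4 \right)} \right)} - 158601}{-171844 + z{\left(322,-558 \right)}} = \frac{\frac{-13 - \frac{1}{9}}{64 - \frac{1}{9}} - 158601}{-171844 - 398} = \frac{\frac{1}{\frac{575}{9}} \left(- \frac{118}{9}\right) - 158601}{-172242} = \left(\frac{9}{575} \left(- \frac{118}{9}\right) - 158601\right) \left(- \frac{1}{172242}\right) = \left(- \frac{118}{575} - 158601\right) \left(- \frac{1}{172242}\right) = \left(- \frac{91195693}{575}\right) \left(- \frac{1}{172242}\right) = \frac{91195693}{99039150}$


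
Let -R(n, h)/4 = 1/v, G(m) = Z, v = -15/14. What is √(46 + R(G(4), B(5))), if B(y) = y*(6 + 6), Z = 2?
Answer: √11190/15 ≈ 7.0522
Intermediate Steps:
v = -15/14 (v = -15*1/14 = -15/14 ≈ -1.0714)
G(m) = 2
B(y) = 12*y (B(y) = y*12 = 12*y)
R(n, h) = 56/15 (R(n, h) = -4/(-15/14) = -4*(-14/15) = 56/15)
√(46 + R(G(4), B(5))) = √(46 + 56/15) = √(746/15) = √11190/15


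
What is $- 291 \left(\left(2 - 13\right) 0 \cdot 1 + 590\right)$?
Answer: $-171690$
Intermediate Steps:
$- 291 \left(\left(2 - 13\right) 0 \cdot 1 + 590\right) = - 291 \left(\left(-11\right) 0 + 590\right) = - 291 \left(0 + 590\right) = \left(-291\right) 590 = -171690$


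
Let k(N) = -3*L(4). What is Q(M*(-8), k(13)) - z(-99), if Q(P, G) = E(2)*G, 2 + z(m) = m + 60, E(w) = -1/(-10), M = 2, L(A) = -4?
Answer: 211/5 ≈ 42.200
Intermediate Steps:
E(w) = ⅒ (E(w) = -1*(-⅒) = ⅒)
z(m) = 58 + m (z(m) = -2 + (m + 60) = -2 + (60 + m) = 58 + m)
k(N) = 12 (k(N) = -3*(-4) = 12)
Q(P, G) = G/10
Q(M*(-8), k(13)) - z(-99) = (⅒)*12 - (58 - 99) = 6/5 - 1*(-41) = 6/5 + 41 = 211/5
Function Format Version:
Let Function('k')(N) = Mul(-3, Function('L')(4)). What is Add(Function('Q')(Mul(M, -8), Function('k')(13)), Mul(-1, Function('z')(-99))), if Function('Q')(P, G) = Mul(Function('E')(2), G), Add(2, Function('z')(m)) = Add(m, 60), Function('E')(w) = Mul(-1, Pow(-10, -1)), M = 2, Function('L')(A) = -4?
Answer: Rational(211, 5) ≈ 42.200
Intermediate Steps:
Function('E')(w) = Rational(1, 10) (Function('E')(w) = Mul(-1, Rational(-1, 10)) = Rational(1, 10))
Function('z')(m) = Add(58, m) (Function('z')(m) = Add(-2, Add(m, 60)) = Add(-2, Add(60, m)) = Add(58, m))
Function('k')(N) = 12 (Function('k')(N) = Mul(-3, -4) = 12)
Function('Q')(P, G) = Mul(Rational(1, 10), G)
Add(Function('Q')(Mul(M, -8), Function('k')(13)), Mul(-1, Function('z')(-99))) = Add(Mul(Rational(1, 10), 12), Mul(-1, Add(58, -99))) = Add(Rational(6, 5), Mul(-1, -41)) = Add(Rational(6, 5), 41) = Rational(211, 5)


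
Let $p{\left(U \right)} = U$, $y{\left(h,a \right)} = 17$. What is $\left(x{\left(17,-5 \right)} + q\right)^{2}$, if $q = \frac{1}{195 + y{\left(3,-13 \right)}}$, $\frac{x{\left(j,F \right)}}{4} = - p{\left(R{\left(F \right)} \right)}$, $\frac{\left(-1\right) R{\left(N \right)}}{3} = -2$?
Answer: $\frac{25877569}{44944} \approx 575.77$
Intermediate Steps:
$R{\left(N \right)} = 6$ ($R{\left(N \right)} = \left(-3\right) \left(-2\right) = 6$)
$x{\left(j,F \right)} = -24$ ($x{\left(j,F \right)} = 4 \left(\left(-1\right) 6\right) = 4 \left(-6\right) = -24$)
$q = \frac{1}{212}$ ($q = \frac{1}{195 + 17} = \frac{1}{212} \approx 0.004717$)
$\left(x{\left(17,-5 \right)} + q\right)^{2} = \left(-24 + \frac{1}{212}\right)^{2} = \left(- \frac{5087}{212}\right)^{2} = \frac{25877569}{44944}$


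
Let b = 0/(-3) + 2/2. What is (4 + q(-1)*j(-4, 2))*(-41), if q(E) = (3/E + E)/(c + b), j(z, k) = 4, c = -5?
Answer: -328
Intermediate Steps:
b = 1 (b = 0*(-⅓) + 2*(½) = 0 + 1 = 1)
q(E) = -3/(4*E) - E/4 (q(E) = (3/E + E)/(-5 + 1) = (E + 3/E)/(-4) = (E + 3/E)*(-¼) = -3/(4*E) - E/4)
(4 + q(-1)*j(-4, 2))*(-41) = (4 + ((¼)*(-3 - 1*(-1)²)/(-1))*4)*(-41) = (4 + ((¼)*(-1)*(-3 - 1*1))*4)*(-41) = (4 + ((¼)*(-1)*(-3 - 1))*4)*(-41) = (4 + ((¼)*(-1)*(-4))*4)*(-41) = (4 + 1*4)*(-41) = (4 + 4)*(-41) = 8*(-41) = -328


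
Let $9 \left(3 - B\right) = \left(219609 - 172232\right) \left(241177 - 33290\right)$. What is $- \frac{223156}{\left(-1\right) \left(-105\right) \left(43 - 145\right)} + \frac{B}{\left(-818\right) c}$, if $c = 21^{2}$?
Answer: $\frac{421460181136}{137982285} \approx 3054.5$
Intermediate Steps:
$c = 441$
$B = - \frac{9849062372}{9}$ ($B = 3 - \frac{\left(219609 - 172232\right) \left(241177 - 33290\right)}{9} = 3 - \frac{47377 \cdot 207887}{9} = 3 - \frac{9849062399}{9} = - \frac{9849062372}{9} \approx -1.0943 \cdot 10^{9}$)
$- \frac{223156}{\left(-1\right) \left(-105\right) \left(43 - 145\right)} + \frac{B}{\left(-818\right) c} = - \frac{223156}{\left(-1\right) \left(-105\right) \left(43 - 145\right)} - \frac{9849062372}{9 \left(\left(-818\right) 441\right)} = - \frac{223156}{105 \left(-102\right)} - \frac{9849062372}{9 \left(-360738\right)} = - \frac{223156}{-10710} - - \frac{4924531186}{1623321} = \left(-223156\right) \left(- \frac{1}{10710}\right) + \frac{4924531186}{1623321} = \frac{111578}{5355} + \frac{4924531186}{1623321} = \frac{421460181136}{137982285}$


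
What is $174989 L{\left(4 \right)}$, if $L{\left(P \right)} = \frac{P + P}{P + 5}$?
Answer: $\frac{1399912}{9} \approx 1.5555 \cdot 10^{5}$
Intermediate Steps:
$L{\left(P \right)} = \frac{2 P}{5 + P}$
$174989 L{\left(4 \right)} = 174989 \cdot 2 \cdot 4 \frac{1}{5 + 4} = 174989 \cdot 2 \cdot 4 \cdot \frac{1}{9} = 174989 \cdot \frac{8}{9} = \frac{1399912}{9}$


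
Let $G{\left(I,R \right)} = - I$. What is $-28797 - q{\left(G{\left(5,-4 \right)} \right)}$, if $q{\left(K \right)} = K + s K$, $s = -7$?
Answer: $-28827$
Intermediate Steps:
$q{\left(K \right)} = - 6 K$ ($q{\left(K \right)} = K - 7 K = - 6 K$)
$-28797 - q{\left(G{\left(5,-4 \right)} \right)} = -28797 - - 6 \left(\left(-1\right) 5\right) = -28797 - \left(-6\right) \left(-5\right) = -28797 - 30 = -28827$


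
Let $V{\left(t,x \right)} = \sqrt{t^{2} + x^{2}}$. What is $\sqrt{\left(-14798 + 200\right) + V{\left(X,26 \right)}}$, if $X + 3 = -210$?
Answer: $\sqrt{-14598 + \sqrt{46045}} \approx 119.93 i$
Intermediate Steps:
$X = -213$ ($X = -3 - 210 = -213$)
$\sqrt{\left(-14798 + 200\right) + V{\left(X,26 \right)}} = \sqrt{\left(-14798 + 200\right) + \sqrt{\left(-213\right)^{2} + 26^{2}}} = \sqrt{-14598 + \sqrt{45369 + 676}} = \sqrt{-14598 + \sqrt{46045}}$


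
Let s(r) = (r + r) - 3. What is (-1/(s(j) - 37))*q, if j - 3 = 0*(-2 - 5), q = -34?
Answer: -1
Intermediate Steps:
j = 3 (j = 3 + 0*(-2 - 5) = 3 + 0*(-7) = 3 + 0 = 3)
s(r) = -3 + 2*r (s(r) = 2*r - 3 = -3 + 2*r)
(-1/(s(j) - 37))*q = -1/((-3 + 2*3) - 37)*(-34) = -1/((-3 + 6) - 37)*(-34) = -1/(3 - 37)*(-34) = -1/(-34)*(-34) = -1*(-1/34)*(-34) = (1/34)*(-34) = -1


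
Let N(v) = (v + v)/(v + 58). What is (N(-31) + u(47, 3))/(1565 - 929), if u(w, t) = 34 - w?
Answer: -413/17172 ≈ -0.024051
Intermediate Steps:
N(v) = 2*v/(58 + v) (N(v) = (2*v)/(58 + v) = 2*v/(58 + v))
(N(-31) + u(47, 3))/(1565 - 929) = (2*(-31)/(58 - 31) + (34 - 1*47))/(1565 - 929) = (2*(-31)/27 + (34 - 47))/636 = (2*(-31)*(1/27) - 13)*(1/636) = (-62/27 - 13)*(1/636) = -413/27*1/636 = -413/17172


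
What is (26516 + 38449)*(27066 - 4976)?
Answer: 1435076850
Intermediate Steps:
(26516 + 38449)*(27066 - 4976) = 64965*22090 = 1435076850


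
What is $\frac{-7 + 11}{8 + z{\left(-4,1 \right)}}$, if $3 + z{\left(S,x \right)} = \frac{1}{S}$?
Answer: $\frac{16}{19} \approx 0.8421$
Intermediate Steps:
$z{\left(S,x \right)} = -3 + \frac{1}{S}$
$\frac{-7 + 11}{8 + z{\left(-4,1 \right)}} = \frac{-7 + 11}{8 - \left(3 - \frac{1}{-4}\right)} = \frac{4}{8 - \frac{13}{4}} = \frac{4}{\frac{19}{4}} = 4 \cdot \frac{4}{19} = \frac{16}{19}$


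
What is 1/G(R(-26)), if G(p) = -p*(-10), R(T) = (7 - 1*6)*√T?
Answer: -I*√26/260 ≈ -0.019612*I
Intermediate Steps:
R(T) = √T (R(T) = (7 - 6)*√T = 1*√T = √T)
G(p) = 10*p
1/G(R(-26)) = 1/(10*√(-26)) = 1/(10*(I*√26)) = 1/(10*I*√26) = -I*√26/260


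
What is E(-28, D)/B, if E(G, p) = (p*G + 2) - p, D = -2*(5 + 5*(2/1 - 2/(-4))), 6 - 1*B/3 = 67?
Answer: -339/61 ≈ -5.5574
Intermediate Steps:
B = -183 (B = 18 - 3*67 = 18 - 201 = -183)
D = -35 (D = -2*(5 + 5*(2*1 - 2*(-1/4))) = -2*(5 + 5*(2 + 1/2)) = -2*(5 + 5*(5/2)) = -2*(5 + 25/2) = -2*35/2 = -35)
E(G, p) = 2 - p + G*p (E(G, p) = (G*p + 2) - p = (2 + G*p) - p = 2 - p + G*p)
E(-28, D)/B = (2 - 1*(-35) - 28*(-35))/(-183) = (2 + 35 + 980)*(-1/183) = 1017*(-1/183) = -339/61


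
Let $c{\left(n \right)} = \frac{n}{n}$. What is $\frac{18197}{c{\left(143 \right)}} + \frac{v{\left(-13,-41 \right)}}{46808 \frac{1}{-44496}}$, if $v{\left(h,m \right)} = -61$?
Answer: $\frac{106809929}{5851} \approx 18255.0$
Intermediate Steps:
$c{\left(n \right)} = 1$
$\frac{18197}{c{\left(143 \right)}} + \frac{v{\left(-13,-41 \right)}}{46808 \frac{1}{-44496}} = \frac{18197}{1} - \frac{61}{46808 \frac{1}{-44496}} = 18197 \cdot 1 - \frac{61}{46808 \left(- \frac{1}{44496}\right)} = 18197 - \frac{61}{- \frac{5851}{5562}} = 18197 - - \frac{339282}{5851} = 18197 + \frac{339282}{5851} = \frac{106809929}{5851}$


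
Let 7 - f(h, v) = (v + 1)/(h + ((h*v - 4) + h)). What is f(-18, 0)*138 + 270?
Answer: 24789/20 ≈ 1239.4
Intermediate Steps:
f(h, v) = 7 - (1 + v)/(-4 + 2*h + h*v) (f(h, v) = 7 - (v + 1)/(h + ((h*v - 4) + h)) = 7 - (1 + v)/(h + ((-4 + h*v) + h)) = 7 - (1 + v)/(h + (-4 + h + h*v)) = 7 - (1 + v)/(-4 + 2*h + h*v))
f(-18, 0)*138 + 270 = ((-29 - 1*0 + 14*(-18) + 7*(-18)*0)/(-4 + 2*(-18) - 18*0))*138 + 270 = ((-29 + 0 - 252 + 0)/(-4 - 36 + 0))*138 + 270 = (-281/(-40))*138 + 270 = -1/40*(-281)*138 + 270 = (281/40)*138 + 270 = 19389/20 + 270 = 24789/20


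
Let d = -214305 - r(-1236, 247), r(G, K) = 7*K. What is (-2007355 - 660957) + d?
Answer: -2884346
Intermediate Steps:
d = -216034 (d = -214305 - 7*247 = -214305 - 1*1729 = -214305 - 1729 = -216034)
(-2007355 - 660957) + d = (-2007355 - 660957) - 216034 = -2668312 - 216034 = -2884346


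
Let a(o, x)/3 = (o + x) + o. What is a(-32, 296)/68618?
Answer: 348/34309 ≈ 0.010143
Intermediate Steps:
a(o, x) = 3*x + 6*o (a(o, x) = 3*((o + x) + o) = 3*(x + 2*o) = 3*x + 6*o)
a(-32, 296)/68618 = (3*296 + 6*(-32))/68618 = (888 - 192)*(1/68618) = 696*(1/68618) = 348/34309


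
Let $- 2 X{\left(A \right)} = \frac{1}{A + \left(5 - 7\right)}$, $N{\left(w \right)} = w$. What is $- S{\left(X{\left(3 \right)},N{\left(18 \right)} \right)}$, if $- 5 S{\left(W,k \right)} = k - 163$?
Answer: $-29$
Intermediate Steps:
$X{\left(A \right)} = - \frac{1}{2 \left(-2 + A\right)}$ ($X{\left(A \right)} = - \frac{1}{2 \left(A + \left(5 - 7\right)\right)} = - \frac{1}{2 \left(A - 2\right)} = - \frac{1}{2 \left(-2 + A\right)}$)
$S{\left(W,k \right)} = \frac{163}{5} - \frac{k}{5}$ ($S{\left(W,k \right)} = - \frac{k - 163}{5} = - \frac{-163 + k}{5} = \frac{163}{5} - \frac{k}{5}$)
$- S{\left(X{\left(3 \right)},N{\left(18 \right)} \right)} = - (\frac{163}{5} - \frac{18}{5}) = \left(-1\right) 29 = -29$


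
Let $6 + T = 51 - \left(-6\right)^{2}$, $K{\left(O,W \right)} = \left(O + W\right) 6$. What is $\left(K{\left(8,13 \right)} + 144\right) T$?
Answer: $2430$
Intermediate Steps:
$K{\left(O,W \right)} = 6 O + 6 W$
$T = 9$ ($T = -6 + \left(51 - \left(-6\right)^{2}\right) = -6 + \left(51 - 36\right) = -6 + 15 = 9$)
$\left(K{\left(8,13 \right)} + 144\right) T = \left(\left(6 \cdot 8 + 6 \cdot 13\right) + 144\right) 9 = \left(\left(48 + 78\right) + 144\right) 9 = \left(126 + 144\right) 9 = 270 \cdot 9 = 2430$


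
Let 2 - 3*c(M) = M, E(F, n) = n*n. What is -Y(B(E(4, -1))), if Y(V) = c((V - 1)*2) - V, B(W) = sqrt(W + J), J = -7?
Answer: -4/3 + 5*I*sqrt(6)/3 ≈ -1.3333 + 4.0825*I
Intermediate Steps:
E(F, n) = n**2
c(M) = 2/3 - M/3
B(W) = sqrt(-7 + W) (B(W) = sqrt(W - 7) = sqrt(-7 + W))
Y(V) = 4/3 - 5*V/3 (Y(V) = (2/3 - (V - 1)*2/3) - V = (2/3 - (-1 + V)*2/3) - V = (2/3 - (-2 + 2*V)/3) - V = (2/3 + (2/3 - 2*V/3)) - V = (4/3 - 2*V/3) - V = 4/3 - 5*V/3)
-Y(B(E(4, -1))) = -(4/3 - 5*sqrt(-7 + (-1)**2)/3) = -(4/3 - 5*sqrt(-7 + 1)/3) = -(4/3 - 5*I*sqrt(6)/3) = -4/3 + 5*I*sqrt(6)/3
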